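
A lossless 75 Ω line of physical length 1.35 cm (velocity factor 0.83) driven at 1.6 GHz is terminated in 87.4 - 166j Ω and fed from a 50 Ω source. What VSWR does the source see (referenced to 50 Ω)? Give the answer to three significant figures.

λ = v/f = 0.83·c / 1.6 GHz = 0.156 m
βl = 2π·l/λ = 2π × 0.0867 = 31.2°
tan(βl) = 0.606
Z_in = Z_0·(Z_L + jZ_0·tanβl)/(Z_0 + jZ_L·tanβl) = 20 − j57.5 Ω
Γ_s = (Z_in − Z_s)/(Z_in + Z_s) = (-30 − j57.5)/(70 − j57.5), |Γ_s| = 0.716
VSWR = (1 + |Γ_s|)/(1 − |Γ_s|)

VSWR ≈ 6.05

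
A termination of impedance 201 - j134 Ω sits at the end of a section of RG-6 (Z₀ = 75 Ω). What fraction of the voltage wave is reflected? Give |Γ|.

|Γ| ≈ 0.6

Γ = (Z_L − Z_0)/(Z_L + Z_0) = (126 − j134)/(276 − j134)
|Γ| = 184/307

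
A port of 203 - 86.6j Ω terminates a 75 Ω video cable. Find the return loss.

Γ = (128 − j86.6)/(278 − j86.6), |Γ| = 0.531
RL = −20·log₁₀|Γ| = −20·log₁₀(0.531)

RL ≈ 5.5 dB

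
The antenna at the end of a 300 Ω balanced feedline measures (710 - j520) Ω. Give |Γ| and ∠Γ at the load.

Γ ≈ 0.583 ∠ -24.5°

Γ = (Z_L − Z_0)/(Z_L + Z_0) = (410 − j520)/(1010 − j520)
|Γ| = 662/1140 = 0.583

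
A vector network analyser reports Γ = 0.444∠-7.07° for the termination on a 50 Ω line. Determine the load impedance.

Z_L ≈ 127 − j17.3 Ω

Z_L = Z_0·(1 + Γ)/(1 − Γ) = 50·(1.44 − j0.0546)/(0.559 + j0.0546)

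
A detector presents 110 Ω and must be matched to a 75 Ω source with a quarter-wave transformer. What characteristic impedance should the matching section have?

Z_qwt = √(Z_0·R_L) = √(75 × 110) = √8250

Z_qwt ≈ 90.8 Ω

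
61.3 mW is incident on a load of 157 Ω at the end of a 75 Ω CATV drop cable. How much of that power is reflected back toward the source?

Γ = (157 − 75)/(157 + 75) = 0.353
|Γ|² = 0.125
P_refl = |Γ|²·P_inc = 7.66 mW, P_del = (1 − |Γ|²)·P_inc = 53.6 mW

P_reflected ≈ 7.66 mW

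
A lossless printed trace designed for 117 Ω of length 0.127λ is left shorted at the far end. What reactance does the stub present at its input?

X_in ≈ 120 Ω (inductive)

βl = 2π × 0.127 = 45.7°
tan(βl) = 1.03
For a shorted stub, Z_in = jZ_0·tan(βl)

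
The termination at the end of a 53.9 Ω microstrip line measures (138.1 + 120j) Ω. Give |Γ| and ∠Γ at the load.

Γ ≈ 0.647 ∠ 22.9°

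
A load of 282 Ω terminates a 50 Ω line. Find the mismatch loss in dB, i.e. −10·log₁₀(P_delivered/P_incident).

mismatch loss ≈ 2.91 dB

Γ = (282 − 50)/(282 + 50) = 0.699
|Γ|² = 0.488, so P_del/P_inc = 1 − |Γ|² = 0.512
ML = −10·log₁₀(1 − |Γ|²)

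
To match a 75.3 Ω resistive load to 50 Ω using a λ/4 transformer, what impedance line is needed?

Z_qwt = √(Z_0·R_L) = √(50 × 75.3) = √3765

Z_qwt ≈ 61.4 Ω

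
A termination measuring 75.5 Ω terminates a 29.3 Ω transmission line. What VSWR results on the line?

For a purely resistive load, VSWR = R_L/Z_0 or Z_0/R_L (whichever > 1) = 75.5/29.3

VSWR ≈ 2.58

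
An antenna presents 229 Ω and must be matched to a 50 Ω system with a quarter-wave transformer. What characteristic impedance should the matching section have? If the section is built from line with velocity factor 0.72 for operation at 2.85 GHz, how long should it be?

Z_qwt ≈ 107 Ω; length ≈ 1.89 cm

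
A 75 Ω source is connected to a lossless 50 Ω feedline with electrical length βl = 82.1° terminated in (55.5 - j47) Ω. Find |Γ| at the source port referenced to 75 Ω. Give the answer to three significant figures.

tan(βl) = 7.21
Z_in = Z_0·(Z_L + jZ_0·tanβl)/(Z_0 + jZ_L·tanβl) = 23.6 + j16 Ω
Γ_s = (Z_in − Z_s)/(Z_in + Z_s) = (-51.4 + j16)/(98.6 + j16), |Γ_s| = 0.539

|Γ| ≈ 0.539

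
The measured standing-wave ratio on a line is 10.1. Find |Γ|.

|Γ| = (S − 1)/(S + 1) = (10.1 − 1)/(10.1 + 1) = 9.1/11.1

|Γ| ≈ 0.82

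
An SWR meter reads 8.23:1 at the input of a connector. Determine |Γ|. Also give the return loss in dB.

|Γ| = (S − 1)/(S + 1) = (8.23 − 1)/(8.23 + 1) = 7.23/9.23
RL = −20·log₁₀|Γ| = −20·log₁₀(0.783)

|Γ| ≈ 0.783; return loss ≈ 2.12 dB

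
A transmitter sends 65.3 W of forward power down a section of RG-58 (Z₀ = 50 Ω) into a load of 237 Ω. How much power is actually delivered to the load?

Γ = (237 − 50)/(237 + 50) = 0.652
|Γ|² = 0.425
P_refl = |Γ|²·P_inc = 27.7 W, P_del = (1 − |Γ|²)·P_inc = 37.6 W

P_delivered ≈ 37.6 W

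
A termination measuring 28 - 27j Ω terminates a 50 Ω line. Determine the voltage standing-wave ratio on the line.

VSWR ≈ 2.46

Γ = (Z_L − Z_0)/(Z_L + Z_0) = (-22 − j27)/(78 − j27)
|Γ| = 34.8/82.5 = 0.422
VSWR = (1 + |Γ|)/(1 − |Γ|) = 1.42/0.578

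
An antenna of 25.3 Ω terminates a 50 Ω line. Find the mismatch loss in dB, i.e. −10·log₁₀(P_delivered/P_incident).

mismatch loss ≈ 0.494 dB

Γ = (25.3 − 50)/(25.3 + 50) = -0.328
|Γ|² = 0.108, so P_del/P_inc = 1 − |Γ|² = 0.892
ML = −10·log₁₀(1 − |Γ|²)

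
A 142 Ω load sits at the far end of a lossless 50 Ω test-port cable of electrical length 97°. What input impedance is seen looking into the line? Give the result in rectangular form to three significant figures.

tan(βl) = tan(97°) = -8.14
Z_in = Z_0·(Z_L + jZ_0·tanβl)/(Z_0 + jZ_L·tanβl)
     = 50·(142 − j407)/(50 − j1160)

Z_in ≈ 17.8 + j5.37 Ω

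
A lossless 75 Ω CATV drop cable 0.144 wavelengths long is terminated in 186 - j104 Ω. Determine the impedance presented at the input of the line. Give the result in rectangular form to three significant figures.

βl = 2π × 0.144 = 51.8°
tan(βl) = tan(51.8°) = 1.27
Z_in = Z_0·(Z_L + jZ_0·tanβl)/(Z_0 + jZ_L·tanβl)
     = 75·(186 − j8.55)/(207 + j237)

Z_in ≈ 27.7 − j34.7 Ω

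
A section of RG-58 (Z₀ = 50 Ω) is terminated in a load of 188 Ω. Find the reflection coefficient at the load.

Γ = (Z_L − Z_0)/(Z_L + Z_0) = (188 − 50)/(188 + 50) = 138/238

Γ = 0.58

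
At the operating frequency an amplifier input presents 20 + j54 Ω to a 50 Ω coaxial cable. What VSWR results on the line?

Γ = (Z_L − Z_0)/(Z_L + Z_0) = (-30 + j54)/(70 + j54)
|Γ| = 61.8/88.4 = 0.699
VSWR = (1 + |Γ|)/(1 − |Γ|) = 1.7/0.301

VSWR ≈ 5.64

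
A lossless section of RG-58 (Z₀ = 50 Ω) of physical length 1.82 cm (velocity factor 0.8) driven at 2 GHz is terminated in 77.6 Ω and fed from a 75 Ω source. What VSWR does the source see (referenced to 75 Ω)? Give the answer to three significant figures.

VSWR ≈ 2

λ = v/f = 0.8·c / 2 GHz = 0.12 m
βl = 2π·l/λ = 2π × 0.152 = 54.6°
tan(βl) = 1.41
Z_in = Z_0·(Z_L + jZ_0·tanβl)/(Z_0 + jZ_L·tanβl) = 40.1 − j17.2 Ω
Γ_s = (Z_in − Z_s)/(Z_in + Z_s) = (-34.9 − j17.2)/(115 − j17.2), |Γ_s| = 0.334
VSWR = (1 + |Γ_s|)/(1 − |Γ_s|)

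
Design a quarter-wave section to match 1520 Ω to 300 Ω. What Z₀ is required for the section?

Z_qwt ≈ 675 Ω

Z_qwt = √(Z_0·R_L) = √(300 × 1520) = √456000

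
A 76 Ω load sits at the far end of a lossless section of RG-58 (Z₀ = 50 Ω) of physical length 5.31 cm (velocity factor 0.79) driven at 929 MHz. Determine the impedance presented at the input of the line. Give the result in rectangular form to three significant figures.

Z_in ≈ 34.2 − j7.4 Ω

λ = v/f = 0.79·c / 929 MHz = 0.255 m
βl = 2π·l/λ = 2π × 0.208 = 74.9°
tan(βl) = tan(74.9°) = 3.71
Z_in = Z_0·(Z_L + jZ_0·tanβl)/(Z_0 + jZ_L·tanβl)
     = 50·(76 + j186)/(50 + j282)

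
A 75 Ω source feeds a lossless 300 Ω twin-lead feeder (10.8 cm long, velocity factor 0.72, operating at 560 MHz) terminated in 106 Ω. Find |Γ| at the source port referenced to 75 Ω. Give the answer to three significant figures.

λ = v/f = 0.72·c / 560 MHz = 0.386 m
βl = 2π·l/λ = 2π × 0.28 = 101°
tan(βl) = -5.24
Z_in = Z_0·(Z_L + jZ_0·tanβl)/(Z_0 + jZ_L·tanβl) = 681 − j311 Ω
Γ_s = (Z_in − Z_s)/(Z_in + Z_s) = (606 − j311)/(756 − j311), |Γ_s| = 0.833

|Γ| ≈ 0.833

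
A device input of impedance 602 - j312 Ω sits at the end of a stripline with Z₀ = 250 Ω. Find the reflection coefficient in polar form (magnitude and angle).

Γ = (Z_L − Z_0)/(Z_L + Z_0) = (352 − j312)/(852 − j312)
|Γ| = 470/907 = 0.518

Γ ≈ 0.518 ∠ -21.4°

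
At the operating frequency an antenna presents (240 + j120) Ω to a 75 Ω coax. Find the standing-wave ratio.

Γ = (Z_L − Z_0)/(Z_L + Z_0) = (165 + j120)/(315 + j120)
|Γ| = 204/337 = 0.605
VSWR = (1 + |Γ|)/(1 − |Γ|) = 1.61/0.395

VSWR ≈ 4.07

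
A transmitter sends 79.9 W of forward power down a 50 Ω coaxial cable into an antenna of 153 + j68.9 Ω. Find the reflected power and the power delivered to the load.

P_reflected ≈ 26.7 W; P_delivered ≈ 53.2 W

|Γ| = |(103 + j68.9)/(203 + j68.9)| = 0.578
|Γ|² = 0.334
P_refl = |Γ|²·P_inc = 26.7 W, P_del = (1 − |Γ|²)·P_inc = 53.2 W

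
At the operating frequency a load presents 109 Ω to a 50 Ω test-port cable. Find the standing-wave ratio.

Γ = (109 − 50)/(109 + 50) = 0.371
VSWR = (1 + 0.371)/(1 − 0.371)

VSWR ≈ 2.18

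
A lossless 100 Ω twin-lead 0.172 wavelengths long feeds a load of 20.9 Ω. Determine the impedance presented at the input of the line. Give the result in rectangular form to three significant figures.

Z_in ≈ 81.8 + j155 Ω

βl = 2π × 0.172 = 61.9°
tan(βl) = tan(61.9°) = 1.87
Z_in = Z_0·(Z_L + jZ_0·tanβl)/(Z_0 + jZ_L·tanβl)
     = 100·(20.9 + j187)/(100 + j39.2)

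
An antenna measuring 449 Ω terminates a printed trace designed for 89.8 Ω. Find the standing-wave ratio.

VSWR ≈ 5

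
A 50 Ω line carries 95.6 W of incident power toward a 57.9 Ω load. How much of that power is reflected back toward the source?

P_reflected ≈ 0.512 W

Γ = (57.9 − 50)/(57.9 + 50) = 0.0732
|Γ|² = 0.00536
P_refl = |Γ|²·P_inc = 0.512 W, P_del = (1 − |Γ|²)·P_inc = 95.1 W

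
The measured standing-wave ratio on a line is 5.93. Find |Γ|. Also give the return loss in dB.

|Γ| ≈ 0.711; return loss ≈ 2.96 dB

|Γ| = (S − 1)/(S + 1) = (5.93 − 1)/(5.93 + 1) = 4.93/6.93
RL = −20·log₁₀|Γ| = −20·log₁₀(0.711)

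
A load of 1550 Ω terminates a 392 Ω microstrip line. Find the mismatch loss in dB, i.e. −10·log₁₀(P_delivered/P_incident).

mismatch loss ≈ 1.91 dB

Γ = (1550 − 392)/(1550 + 392) = 0.596
|Γ|² = 0.356, so P_del/P_inc = 1 − |Γ|² = 0.644
ML = −10·log₁₀(1 − |Γ|²)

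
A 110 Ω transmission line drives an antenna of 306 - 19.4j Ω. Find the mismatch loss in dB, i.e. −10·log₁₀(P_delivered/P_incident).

Γ = (196 − j19.4)/(416 − j19.4), |Γ| = 0.473
|Γ|² = 0.224, so P_del/P_inc = 1 − |Γ|² = 0.776
ML = −10·log₁₀(1 − |Γ|²)

mismatch loss ≈ 1.1 dB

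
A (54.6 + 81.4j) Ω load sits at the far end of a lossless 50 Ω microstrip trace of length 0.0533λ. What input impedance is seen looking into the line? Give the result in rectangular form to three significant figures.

βl = 2π × 0.0533 = 19.2°
tan(βl) = tan(19.2°) = 0.348
Z_in = Z_0·(Z_L + jZ_0·tanβl)/(Z_0 + jZ_L·tanβl)
     = 50·(54.6 + j98.8)/(21.7 + j19)

Z_in ≈ 184 + j66.4 Ω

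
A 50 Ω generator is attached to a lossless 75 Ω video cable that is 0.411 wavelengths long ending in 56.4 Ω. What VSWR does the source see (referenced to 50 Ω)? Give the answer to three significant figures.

βl = 2π × 0.411 = 148°
tan(βl) = -0.626
Z_in = Z_0·(Z_L + jZ_0·tanβl)/(Z_0 + jZ_L·tanβl) = 64.3 − j16.7 Ω
Γ_s = (Z_in − Z_s)/(Z_in + Z_s) = (14.3 − j16.7)/(114 − j16.7), |Γ_s| = 0.19
VSWR = (1 + |Γ_s|)/(1 − |Γ_s|)

VSWR ≈ 1.47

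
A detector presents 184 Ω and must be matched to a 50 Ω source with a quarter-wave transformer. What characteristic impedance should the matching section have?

Z_qwt = √(Z_0·R_L) = √(50 × 184) = √9200

Z_qwt ≈ 95.9 Ω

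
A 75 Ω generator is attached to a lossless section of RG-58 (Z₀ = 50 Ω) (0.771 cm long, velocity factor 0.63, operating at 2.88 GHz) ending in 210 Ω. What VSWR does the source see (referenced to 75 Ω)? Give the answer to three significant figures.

VSWR ≈ 4.43

λ = v/f = 0.63·c / 2.88 GHz = 0.0656 m
βl = 2π·l/λ = 2π × 0.117 = 42.3°
tan(βl) = 0.91
Z_in = Z_0·(Z_L + jZ_0·tanβl)/(Z_0 + jZ_L·tanβl) = 24.6 − j48.5 Ω
Γ_s = (Z_in − Z_s)/(Z_in + Z_s) = (-50.4 − j48.5)/(99.6 − j48.5), |Γ_s| = 0.631
VSWR = (1 + |Γ_s|)/(1 − |Γ_s|)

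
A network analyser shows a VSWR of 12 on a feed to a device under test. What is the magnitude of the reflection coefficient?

|Γ| = (S − 1)/(S + 1) = (12 − 1)/(12 + 1) = 11/13

|Γ| ≈ 0.846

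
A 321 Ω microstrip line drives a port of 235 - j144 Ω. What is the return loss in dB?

RL ≈ 10.7 dB

Γ = (-86 − j144)/(556 − j144), |Γ| = 0.292
RL = −20·log₁₀|Γ| = −20·log₁₀(0.292)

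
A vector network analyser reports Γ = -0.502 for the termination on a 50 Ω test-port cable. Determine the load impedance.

Z_L ≈ 16.6 Ω

Z_L = Z_0·(1 + Γ)/(1 − Γ) = 50·(0.498)/(1.5)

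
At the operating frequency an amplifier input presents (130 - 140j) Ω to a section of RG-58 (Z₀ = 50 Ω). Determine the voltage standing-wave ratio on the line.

Γ = (Z_L − Z_0)/(Z_L + Z_0) = (80 − j140)/(180 − j140)
|Γ| = 161/228 = 0.707
VSWR = (1 + |Γ|)/(1 − |Γ|) = 1.71/0.293

VSWR ≈ 5.83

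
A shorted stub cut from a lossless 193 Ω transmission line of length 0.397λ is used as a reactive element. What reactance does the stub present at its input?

βl = 2π × 0.397 = 143°
tan(βl) = -0.756
For a shorted stub, Z_in = jZ_0·tan(βl)

X_in ≈ -146 Ω (capacitive)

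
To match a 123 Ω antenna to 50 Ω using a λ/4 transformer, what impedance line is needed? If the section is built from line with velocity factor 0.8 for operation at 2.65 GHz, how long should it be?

Z_qwt = √(Z_0·R_L) = √(50 × 123) = √6150
λ = 0.8·c/f = 0.0906 m, so l = λ/4 = 0.0226 m

Z_qwt ≈ 78.4 Ω; length ≈ 2.26 cm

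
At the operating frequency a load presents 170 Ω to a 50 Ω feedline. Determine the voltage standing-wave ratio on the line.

VSWR ≈ 3.4

Γ = (170 − 50)/(170 + 50) = 0.545
VSWR = (1 + 0.545)/(1 − 0.545)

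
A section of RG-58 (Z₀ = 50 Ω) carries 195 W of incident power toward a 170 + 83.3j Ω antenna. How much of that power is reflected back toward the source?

|Γ| = |(120 + j83.3)/(220 + j83.3)| = 0.621
|Γ|² = 0.386
P_refl = |Γ|²·P_inc = 75.2 W, P_del = (1 − |Γ|²)·P_inc = 120 W

P_reflected ≈ 75.2 W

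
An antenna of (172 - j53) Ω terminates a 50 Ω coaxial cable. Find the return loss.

Γ = (122 − j53)/(222 − j53), |Γ| = 0.583
RL = −20·log₁₀|Γ| = −20·log₁₀(0.583)

RL ≈ 4.69 dB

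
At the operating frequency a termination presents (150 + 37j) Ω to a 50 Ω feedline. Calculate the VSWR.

VSWR ≈ 3.2

Γ = (Z_L − Z_0)/(Z_L + Z_0) = (100 + j37)/(200 + j37)
|Γ| = 107/203 = 0.524
VSWR = (1 + |Γ|)/(1 − |Γ|) = 1.52/0.476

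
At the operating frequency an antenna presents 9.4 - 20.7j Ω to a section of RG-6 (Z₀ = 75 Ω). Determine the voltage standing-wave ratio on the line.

VSWR ≈ 8.6

Γ = (Z_L − Z_0)/(Z_L + Z_0) = (-65.6 − j20.7)/(84.4 − j20.7)
|Γ| = 68.8/86.9 = 0.792
VSWR = (1 + |Γ|)/(1 − |Γ|) = 1.79/0.208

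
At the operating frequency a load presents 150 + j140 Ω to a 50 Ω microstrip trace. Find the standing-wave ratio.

Γ = (Z_L − Z_0)/(Z_L + Z_0) = (100 + j140)/(200 + j140)
|Γ| = 172/244 = 0.705
VSWR = (1 + |Γ|)/(1 − |Γ|) = 1.7/0.295

VSWR ≈ 5.77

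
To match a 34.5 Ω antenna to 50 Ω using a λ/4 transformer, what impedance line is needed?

Z_qwt = √(Z_0·R_L) = √(50 × 34.5) = √1725

Z_qwt ≈ 41.5 Ω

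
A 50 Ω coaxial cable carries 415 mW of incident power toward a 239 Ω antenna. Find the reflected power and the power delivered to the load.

P_reflected ≈ 177 mW; P_delivered ≈ 238 mW

Γ = (239 − 50)/(239 + 50) = 0.654
|Γ|² = 0.428
P_refl = |Γ|²·P_inc = 177 mW, P_del = (1 − |Γ|²)·P_inc = 238 mW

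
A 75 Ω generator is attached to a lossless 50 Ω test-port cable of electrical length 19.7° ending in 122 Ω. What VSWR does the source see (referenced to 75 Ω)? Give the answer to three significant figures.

tan(βl) = 0.358
Z_in = Z_0·(Z_L + jZ_0·tanβl)/(Z_0 + jZ_L·tanβl) = 78.1 − j50.3 Ω
Γ_s = (Z_in − Z_s)/(Z_in + Z_s) = (3.06 − j50.3)/(153 − j50.3), |Γ_s| = 0.313
VSWR = (1 + |Γ_s|)/(1 − |Γ_s|)

VSWR ≈ 1.91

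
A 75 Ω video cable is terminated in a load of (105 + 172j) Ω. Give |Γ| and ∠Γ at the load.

Γ ≈ 0.701 ∠ 36.4°

Γ = (Z_L − Z_0)/(Z_L + Z_0) = (30 + j172)/(180 + j172)
|Γ| = 175/249 = 0.701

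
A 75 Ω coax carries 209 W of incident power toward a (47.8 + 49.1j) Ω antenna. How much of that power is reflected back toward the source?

|Γ| = |(-27.2 + j49.1)/(122.8 + j49.1)| = 0.424
|Γ|² = 0.18
P_refl = |Γ|²·P_inc = 37.6 W, P_del = (1 − |Γ|²)·P_inc = 171 W

P_reflected ≈ 37.6 W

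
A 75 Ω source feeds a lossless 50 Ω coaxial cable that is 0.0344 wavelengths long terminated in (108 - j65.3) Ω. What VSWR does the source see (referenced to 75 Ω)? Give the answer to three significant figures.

βl = 2π × 0.0344 = 12.4°
tan(βl) = 0.22
Z_in = Z_0·(Z_L + jZ_0·tanβl)/(Z_0 + jZ_L·tanβl) = 60.2 − j64.4 Ω
Γ_s = (Z_in − Z_s)/(Z_in + Z_s) = (-14.8 − j64.4)/(135 − j64.4), |Γ_s| = 0.441
VSWR = (1 + |Γ_s|)/(1 − |Γ_s|)

VSWR ≈ 2.58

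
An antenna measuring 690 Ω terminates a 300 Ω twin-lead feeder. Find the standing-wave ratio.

Γ = (690 − 300)/(690 + 300) = 0.394
VSWR = (1 + 0.394)/(1 − 0.394)

VSWR ≈ 2.3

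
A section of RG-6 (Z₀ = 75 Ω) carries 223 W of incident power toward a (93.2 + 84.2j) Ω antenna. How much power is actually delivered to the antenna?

|Γ| = |(18.2 + j84.2)/(168.2 + j84.2)| = 0.458
|Γ|² = 0.21
P_refl = |Γ|²·P_inc = 46.8 W, P_del = (1 − |Γ|²)·P_inc = 176 W

P_delivered ≈ 176 W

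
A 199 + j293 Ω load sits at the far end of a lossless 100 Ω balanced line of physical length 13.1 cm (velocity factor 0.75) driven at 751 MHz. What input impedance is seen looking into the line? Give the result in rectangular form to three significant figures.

λ = v/f = 0.75·c / 751 MHz = 0.3 m
βl = 2π·l/λ = 2π × 0.437 = 157°
tan(βl) = tan(157°) = -0.416
Z_in = Z_0·(Z_L + jZ_0·tanβl)/(Z_0 + jZ_L·tanβl)
     = 100·(199 + j251)/(222 − j82.8)

Z_in ≈ 41.6 + j129 Ω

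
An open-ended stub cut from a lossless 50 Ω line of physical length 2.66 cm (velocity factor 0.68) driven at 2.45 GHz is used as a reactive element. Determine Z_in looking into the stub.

λ = v/f = 0.68·c / 2.45 GHz = 0.0833 m
βl = 2π·l/λ = 2π × 0.319 = 115°
tan(βl) = -2.14
For an open-ended stub, Z_in = −jZ_0·cot(βl) = −jZ_0/tan(βl)

Z_in ≈ +j23.3 Ω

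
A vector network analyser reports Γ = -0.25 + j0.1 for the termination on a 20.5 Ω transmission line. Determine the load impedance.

Z_L = Z_0·(1 + Γ)/(1 − Γ) = 20.5·(0.75 + j0.1)/(1.25 − j0.1)

Z_L ≈ 12.1 + j2.61 Ω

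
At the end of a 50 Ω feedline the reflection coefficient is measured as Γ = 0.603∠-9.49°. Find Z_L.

Z_L ≈ 183 − j57.1 Ω

Z_L = Z_0·(1 + Γ)/(1 − Γ) = 50·(1.59 − j0.0994)/(0.405 + j0.0994)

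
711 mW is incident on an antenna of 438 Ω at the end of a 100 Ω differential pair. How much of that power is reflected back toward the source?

Γ = (438 − 100)/(438 + 100) = 0.628
|Γ|² = 0.395
P_refl = |Γ|²·P_inc = 281 mW, P_del = (1 − |Γ|²)·P_inc = 430 mW

P_reflected ≈ 281 mW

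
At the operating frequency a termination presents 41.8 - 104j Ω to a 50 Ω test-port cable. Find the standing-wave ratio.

Γ = (Z_L − Z_0)/(Z_L + Z_0) = (-8.2 − j104)/(91.8 − j104)
|Γ| = 104/139 = 0.752
VSWR = (1 + |Γ|)/(1 − |Γ|) = 1.75/0.248

VSWR ≈ 7.07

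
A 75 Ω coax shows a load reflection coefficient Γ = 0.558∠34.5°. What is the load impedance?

Z_L ≈ 132 + j121 Ω

Z_L = Z_0·(1 + Γ)/(1 − Γ) = 75·(1.46 + j0.316)/(0.54 − j0.316)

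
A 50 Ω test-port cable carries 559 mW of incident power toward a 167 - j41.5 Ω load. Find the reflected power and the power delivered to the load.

P_reflected ≈ 176 mW; P_delivered ≈ 383 mW

|Γ| = |(117 − j41.5)/(217 − j41.5)| = 0.562
|Γ|² = 0.316
P_refl = |Γ|²·P_inc = 176 mW, P_del = (1 − |Γ|²)·P_inc = 383 mW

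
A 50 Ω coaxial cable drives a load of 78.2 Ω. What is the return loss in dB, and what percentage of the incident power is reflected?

Γ = (78.2 − 50)/(78.2 + 50) = 0.22
RL = −20·log₁₀(0.22) = 13.2 dB
P_refl/P_inc = |Γ|² = 0.0484

RL ≈ 13.2 dB; 4.84% of incident power reflected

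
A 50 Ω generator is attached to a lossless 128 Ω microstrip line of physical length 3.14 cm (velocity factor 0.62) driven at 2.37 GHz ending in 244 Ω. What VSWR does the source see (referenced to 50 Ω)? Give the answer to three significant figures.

VSWR ≈ 3.79

λ = v/f = 0.62·c / 2.37 GHz = 0.0785 m
βl = 2π·l/λ = 2π × 0.4 = 144°
tan(βl) = -0.726
Z_in = Z_0·(Z_L + jZ_0·tanβl)/(Z_0 + jZ_L·tanβl) = 128 + j84 Ω
Γ_s = (Z_in − Z_s)/(Z_in + Z_s) = (77.9 + j84)/(178 + j84), |Γ_s| = 0.582
VSWR = (1 + |Γ_s|)/(1 − |Γ_s|)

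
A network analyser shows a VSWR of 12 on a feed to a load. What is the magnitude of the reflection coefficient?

|Γ| ≈ 0.846

|Γ| = (S − 1)/(S + 1) = (12 − 1)/(12 + 1) = 11/13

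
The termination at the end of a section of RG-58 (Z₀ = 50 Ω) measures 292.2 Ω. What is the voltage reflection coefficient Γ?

Γ = 0.708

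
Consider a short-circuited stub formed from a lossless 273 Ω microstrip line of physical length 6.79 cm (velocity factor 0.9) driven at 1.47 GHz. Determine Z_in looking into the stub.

Z_in ≈ −j292 Ω

λ = v/f = 0.9·c / 1.47 GHz = 0.184 m
βl = 2π·l/λ = 2π × 0.37 = 133°
tan(βl) = -1.07
For a short-circuited stub, Z_in = jZ_0·tan(βl)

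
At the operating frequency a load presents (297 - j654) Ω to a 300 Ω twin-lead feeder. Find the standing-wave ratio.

VSWR ≈ 6.65

Γ = (Z_L − Z_0)/(Z_L + Z_0) = (-3 − j654)/(597 − j654)
|Γ| = 654/886 = 0.739
VSWR = (1 + |Γ|)/(1 − |Γ|) = 1.74/0.261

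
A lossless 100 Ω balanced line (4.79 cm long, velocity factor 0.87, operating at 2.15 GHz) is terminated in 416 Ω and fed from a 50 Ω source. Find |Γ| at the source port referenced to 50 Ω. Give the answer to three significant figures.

|Γ| ≈ 0.716

λ = v/f = 0.87·c / 2.15 GHz = 0.121 m
βl = 2π·l/λ = 2π × 0.395 = 142°
tan(βl) = -0.78
Z_in = Z_0·(Z_L + jZ_0·tanβl)/(Z_0 + jZ_L·tanβl) = 58 + j110 Ω
Γ_s = (Z_in − Z_s)/(Z_in + Z_s) = (8.04 + j110)/(108 + j110), |Γ_s| = 0.716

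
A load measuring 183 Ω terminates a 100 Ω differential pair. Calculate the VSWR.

VSWR ≈ 1.83

For a purely resistive load, VSWR = R_L/Z_0 or Z_0/R_L (whichever > 1) = 183/100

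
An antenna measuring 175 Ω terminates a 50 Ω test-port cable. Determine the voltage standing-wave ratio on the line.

VSWR ≈ 3.5

Γ = (175 − 50)/(175 + 50) = 0.556
VSWR = (1 + 0.556)/(1 − 0.556)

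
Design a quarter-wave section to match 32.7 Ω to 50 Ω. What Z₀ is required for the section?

Z_qwt ≈ 40.4 Ω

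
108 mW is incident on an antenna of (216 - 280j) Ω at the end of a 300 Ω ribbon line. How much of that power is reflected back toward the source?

|Γ| = |(-84 − j280)/(516 − j280)| = 0.498
|Γ|² = 0.248
P_refl = |Γ|²·P_inc = 26.8 mW, P_del = (1 − |Γ|²)·P_inc = 81.2 mW

P_reflected ≈ 26.8 mW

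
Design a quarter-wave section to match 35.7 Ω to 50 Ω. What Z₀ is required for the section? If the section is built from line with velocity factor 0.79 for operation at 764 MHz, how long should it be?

Z_qwt ≈ 42.2 Ω; length ≈ 7.76 cm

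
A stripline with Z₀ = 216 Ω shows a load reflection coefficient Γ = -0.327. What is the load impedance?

Z_L = Z_0·(1 + Γ)/(1 − Γ) = 216·(0.673)/(1.33)

Z_L ≈ 110 Ω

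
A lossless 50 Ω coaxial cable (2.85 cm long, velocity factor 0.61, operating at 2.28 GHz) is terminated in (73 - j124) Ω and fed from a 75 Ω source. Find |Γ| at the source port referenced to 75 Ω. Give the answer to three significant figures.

λ = v/f = 0.61·c / 2.28 GHz = 0.0803 m
βl = 2π·l/λ = 2π × 0.355 = 128°
tan(βl) = -1.29
Z_in = Z_0·(Z_L + jZ_0·tanβl)/(Z_0 + jZ_L·tanβl) = 23.2 + j65.9 Ω
Γ_s = (Z_in − Z_s)/(Z_in + Z_s) = (-51.8 + j65.9)/(98.2 + j65.9), |Γ_s| = 0.708

|Γ| ≈ 0.708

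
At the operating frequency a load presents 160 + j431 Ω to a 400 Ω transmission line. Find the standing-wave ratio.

Γ = (Z_L − Z_0)/(Z_L + Z_0) = (-240 + j431)/(560 + j431)
|Γ| = 493/707 = 0.698
VSWR = (1 + |Γ|)/(1 − |Γ|) = 1.7/0.302

VSWR ≈ 5.62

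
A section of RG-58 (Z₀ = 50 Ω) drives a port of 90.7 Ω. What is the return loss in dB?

Γ = (90.7 − 50)/(90.7 + 50) = 0.289
RL = −20·log₁₀|Γ| = −20·log₁₀(0.289)

RL ≈ 10.8 dB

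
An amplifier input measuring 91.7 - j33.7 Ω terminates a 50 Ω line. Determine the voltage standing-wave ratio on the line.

VSWR ≈ 2.17

Γ = (Z_L − Z_0)/(Z_L + Z_0) = (41.7 − j33.7)/(141.7 − j33.7)
|Γ| = 53.6/146 = 0.368
VSWR = (1 + |Γ|)/(1 − |Γ|) = 1.37/0.632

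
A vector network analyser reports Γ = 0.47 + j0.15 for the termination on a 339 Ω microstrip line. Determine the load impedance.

Z_L ≈ 845 + j335 Ω

Z_L = Z_0·(1 + Γ)/(1 − Γ) = 339·(1.47 + j0.15)/(0.53 − j0.15)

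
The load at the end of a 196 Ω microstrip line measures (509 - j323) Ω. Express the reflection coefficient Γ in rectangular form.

Γ = (Z_L − Z_0)/(Z_L + Z_0) = (313 − j323)/(705 − j323)

Γ ≈ 0.54 − j0.211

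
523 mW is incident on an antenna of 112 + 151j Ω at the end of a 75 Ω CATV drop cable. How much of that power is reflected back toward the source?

|Γ| = |(37 + j151)/(187 + j151)| = 0.647
|Γ|² = 0.418
P_refl = |Γ|²·P_inc = 219 mW, P_del = (1 − |Γ|²)·P_inc = 304 mW

P_reflected ≈ 219 mW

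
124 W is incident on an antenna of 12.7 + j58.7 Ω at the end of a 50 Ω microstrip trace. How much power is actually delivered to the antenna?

|Γ| = |(-37.3 + j58.7)/(62.7 + j58.7)| = 0.81
|Γ|² = 0.656
P_refl = |Γ|²·P_inc = 81.3 W, P_del = (1 − |Γ|²)·P_inc = 42.7 W

P_delivered ≈ 42.7 W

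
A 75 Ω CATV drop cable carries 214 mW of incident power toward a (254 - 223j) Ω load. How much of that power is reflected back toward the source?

|Γ| = |(179 − j223)/(329 − j223)| = 0.719
|Γ|² = 0.518
P_refl = |Γ|²·P_inc = 111 mW, P_del = (1 − |Γ|²)·P_inc = 103 mW

P_reflected ≈ 111 mW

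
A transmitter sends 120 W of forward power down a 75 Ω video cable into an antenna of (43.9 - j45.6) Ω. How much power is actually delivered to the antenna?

|Γ| = |(-31.1 − j45.6)/(118.9 − j45.6)| = 0.433
|Γ|² = 0.188
P_refl = |Γ|²·P_inc = 22.5 W, P_del = (1 − |Γ|²)·P_inc = 97.5 W

P_delivered ≈ 97.5 W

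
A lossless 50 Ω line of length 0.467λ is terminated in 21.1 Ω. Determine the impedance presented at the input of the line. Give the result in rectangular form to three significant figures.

βl = 2π × 0.467 = 168°
tan(βl) = tan(168°) = -0.21
Z_in = Z_0·(Z_L + jZ_0·tanβl)/(Z_0 + jZ_L·tanβl)
     = 50·(21.1 − j10.5)/(50 − j4.44)

Z_in ≈ 21.9 − j8.58 Ω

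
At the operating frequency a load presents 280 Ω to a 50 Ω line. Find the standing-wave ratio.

Γ = (280 − 50)/(280 + 50) = 0.697
VSWR = (1 + 0.697)/(1 − 0.697)

VSWR ≈ 5.6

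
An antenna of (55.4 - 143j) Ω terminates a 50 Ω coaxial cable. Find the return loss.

Γ = (5.4 − j143)/(105.4 − j143), |Γ| = 0.806
RL = −20·log₁₀|Γ| = −20·log₁₀(0.806)

RL ≈ 1.88 dB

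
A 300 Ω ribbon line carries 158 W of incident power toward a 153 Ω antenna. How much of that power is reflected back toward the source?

Γ = (153 − 300)/(153 + 300) = -0.325
|Γ|² = 0.105
P_refl = |Γ|²·P_inc = 16.6 W, P_del = (1 − |Γ|²)·P_inc = 141 W

P_reflected ≈ 16.6 W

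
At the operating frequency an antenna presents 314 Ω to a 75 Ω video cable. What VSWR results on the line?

VSWR ≈ 4.19

For a purely resistive load, VSWR = R_L/Z_0 or Z_0/R_L (whichever > 1) = 314/75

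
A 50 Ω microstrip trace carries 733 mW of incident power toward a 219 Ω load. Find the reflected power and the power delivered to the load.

Γ = (219 − 50)/(219 + 50) = 0.628
|Γ|² = 0.395
P_refl = |Γ|²·P_inc = 289 mW, P_del = (1 − |Γ|²)·P_inc = 444 mW

P_reflected ≈ 289 mW; P_delivered ≈ 444 mW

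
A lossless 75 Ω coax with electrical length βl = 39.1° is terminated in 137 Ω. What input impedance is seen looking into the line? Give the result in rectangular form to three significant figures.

Z_in ≈ 71 − j44.5 Ω

tan(βl) = tan(39.1°) = 0.813
Z_in = Z_0·(Z_L + jZ_0·tanβl)/(Z_0 + jZ_L·tanβl)
     = 75·(137 + j61)/(75 + j111)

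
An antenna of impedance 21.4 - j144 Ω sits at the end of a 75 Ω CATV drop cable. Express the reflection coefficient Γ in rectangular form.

Γ ≈ 0.518 − j0.719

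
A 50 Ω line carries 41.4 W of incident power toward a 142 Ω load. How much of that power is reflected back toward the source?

P_reflected ≈ 9.51 W

Γ = (142 − 50)/(142 + 50) = 0.479
|Γ|² = 0.23
P_refl = |Γ|²·P_inc = 9.51 W, P_del = (1 − |Γ|²)·P_inc = 31.9 W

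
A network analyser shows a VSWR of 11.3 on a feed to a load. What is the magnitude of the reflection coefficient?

|Γ| ≈ 0.837

|Γ| = (S − 1)/(S + 1) = (11.3 − 1)/(11.3 + 1) = 10.3/12.3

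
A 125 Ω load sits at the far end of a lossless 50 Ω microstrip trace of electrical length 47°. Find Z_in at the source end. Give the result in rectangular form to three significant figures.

tan(βl) = tan(47°) = 1.07
Z_in = Z_0·(Z_L + jZ_0·tanβl)/(Z_0 + jZ_L·tanβl)
     = 50·(125 + j53.6)/(50 + j134)

Z_in ≈ 32.8 − j34.4 Ω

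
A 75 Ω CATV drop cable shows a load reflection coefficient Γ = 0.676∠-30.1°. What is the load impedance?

Z_L = Z_0·(1 + Γ)/(1 − Γ) = 75·(1.58 − j0.339)/(0.415 + j0.339)

Z_L ≈ 142 − j177 Ω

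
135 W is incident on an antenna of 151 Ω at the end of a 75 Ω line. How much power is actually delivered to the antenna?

P_delivered ≈ 120 W

Γ = (151 − 75)/(151 + 75) = 0.336
|Γ|² = 0.113
P_refl = |Γ|²·P_inc = 15.3 W, P_del = (1 − |Γ|²)·P_inc = 120 W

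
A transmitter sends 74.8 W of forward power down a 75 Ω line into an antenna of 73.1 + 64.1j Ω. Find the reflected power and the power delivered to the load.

P_reflected ≈ 11.8 W; P_delivered ≈ 63 W

|Γ| = |(-1.9 + j64.1)/(148.1 + j64.1)| = 0.397
|Γ|² = 0.158
P_refl = |Γ|²·P_inc = 11.8 W, P_del = (1 − |Γ|²)·P_inc = 63 W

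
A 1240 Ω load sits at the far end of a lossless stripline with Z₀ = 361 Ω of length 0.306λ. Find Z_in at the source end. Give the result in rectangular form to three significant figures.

βl = 2π × 0.306 = 110°
tan(βl) = tan(110°) = -2.72
Z_in = Z_0·(Z_L + jZ_0·tanβl)/(Z_0 + jZ_L·tanβl)
     = 361·(1240 − j983)/(361 − j3380)

Z_in ≈ 118 + j120 Ω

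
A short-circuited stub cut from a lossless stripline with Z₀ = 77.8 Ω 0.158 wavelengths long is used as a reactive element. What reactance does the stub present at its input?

βl = 2π × 0.158 = 56.9°
tan(βl) = 1.53
For a short-circuited stub, Z_in = jZ_0·tan(βl)

X_in ≈ 119 Ω (inductive)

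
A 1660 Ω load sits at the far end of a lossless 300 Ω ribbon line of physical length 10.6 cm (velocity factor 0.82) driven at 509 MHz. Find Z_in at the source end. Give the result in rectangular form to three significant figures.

λ = v/f = 0.82·c / 509 MHz = 0.483 m
βl = 2π·l/λ = 2π × 0.219 = 79°
tan(βl) = tan(79°) = 5.12
Z_in = Z_0·(Z_L + jZ_0·tanβl)/(Z_0 + jZ_L·tanβl)
     = 300·(1660 + j1540)/(300 + j8510)

Z_in ≈ 56.2 − j56.6 Ω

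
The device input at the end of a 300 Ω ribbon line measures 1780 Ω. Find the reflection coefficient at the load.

Γ = (Z_L − Z_0)/(Z_L + Z_0) = (1780 − 300)/(1780 + 300) = 1480/2080

Γ = 0.712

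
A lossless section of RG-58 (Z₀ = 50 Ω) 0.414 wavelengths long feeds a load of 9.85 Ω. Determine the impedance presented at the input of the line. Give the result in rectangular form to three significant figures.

βl = 2π × 0.414 = 149°
tan(βl) = tan(149°) = -0.6
Z_in = Z_0·(Z_L + jZ_0·tanβl)/(Z_0 + jZ_L·tanβl)
     = 50·(9.85 − j30)/(50 − j5.91)

Z_in ≈ 13.2 − j28.4 Ω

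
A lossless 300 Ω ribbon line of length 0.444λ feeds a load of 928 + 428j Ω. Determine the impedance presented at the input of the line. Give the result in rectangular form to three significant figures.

Z_in ≈ 292 + j426 Ω

βl = 2π × 0.444 = 160°
tan(βl) = tan(160°) = -0.367
Z_in = Z_0·(Z_L + jZ_0·tanβl)/(Z_0 + jZ_L·tanβl)
     = 300·(928 + j318)/(457 − j341)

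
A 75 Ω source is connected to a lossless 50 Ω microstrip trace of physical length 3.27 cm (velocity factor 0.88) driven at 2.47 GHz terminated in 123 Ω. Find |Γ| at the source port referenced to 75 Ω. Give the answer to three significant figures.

|Γ| ≈ 0.553

λ = v/f = 0.88·c / 2.47 GHz = 0.107 m
βl = 2π·l/λ = 2π × 0.306 = 110°
tan(βl) = -2.73
Z_in = Z_0·(Z_L + jZ_0·tanβl)/(Z_0 + jZ_L·tanβl) = 22.6 + j15 Ω
Γ_s = (Z_in − Z_s)/(Z_in + Z_s) = (-52.4 + j15)/(97.6 + j15), |Γ_s| = 0.553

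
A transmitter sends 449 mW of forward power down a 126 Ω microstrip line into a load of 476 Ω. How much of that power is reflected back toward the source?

P_reflected ≈ 152 mW

Γ = (476 − 126)/(476 + 126) = 0.581
|Γ|² = 0.338
P_refl = |Γ|²·P_inc = 152 mW, P_del = (1 − |Γ|²)·P_inc = 297 mW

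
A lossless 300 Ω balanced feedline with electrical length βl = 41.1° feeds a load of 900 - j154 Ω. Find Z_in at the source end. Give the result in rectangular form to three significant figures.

Z_in ≈ 177 − j246 Ω

tan(βl) = tan(41.1°) = 0.872
Z_in = Z_0·(Z_L + jZ_0·tanβl)/(Z_0 + jZ_L·tanβl)
     = 300·(900 + j108)/(434 + j785)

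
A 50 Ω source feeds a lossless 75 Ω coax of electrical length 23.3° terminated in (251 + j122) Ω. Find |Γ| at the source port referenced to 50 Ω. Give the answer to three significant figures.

|Γ| ≈ 0.716

tan(βl) = 0.431
Z_in = Z_0·(Z_L + jZ_0·tanβl)/(Z_0 + jZ_L·tanβl) = 137 − j146 Ω
Γ_s = (Z_in − Z_s)/(Z_in + Z_s) = (87.3 − j146)/(187 − j146), |Γ_s| = 0.716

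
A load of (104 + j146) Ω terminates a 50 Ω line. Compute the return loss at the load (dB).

RL ≈ 2.69 dB

Γ = (54 + j146)/(154 + j146), |Γ| = 0.734
RL = −20·log₁₀|Γ| = −20·log₁₀(0.734)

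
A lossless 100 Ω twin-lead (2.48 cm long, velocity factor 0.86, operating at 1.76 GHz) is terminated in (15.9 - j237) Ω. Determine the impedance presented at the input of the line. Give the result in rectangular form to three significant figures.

Z_in ≈ 2.42 − j11 Ω

λ = v/f = 0.86·c / 1.76 GHz = 0.147 m
βl = 2π·l/λ = 2π × 0.169 = 60.9°
tan(βl) = tan(60.9°) = 1.8
Z_in = Z_0·(Z_L + jZ_0·tanβl)/(Z_0 + jZ_L·tanβl)
     = 100·(15.9 − j57.3)/(526 + j28.6)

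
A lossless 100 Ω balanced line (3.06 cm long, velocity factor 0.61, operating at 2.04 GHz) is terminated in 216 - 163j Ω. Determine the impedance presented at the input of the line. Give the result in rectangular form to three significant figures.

λ = v/f = 0.61·c / 2.04 GHz = 0.0897 m
βl = 2π·l/λ = 2π × 0.341 = 123°
tan(βl) = tan(123°) = -1.55
Z_in = Z_0·(Z_L + jZ_0·tanβl)/(Z_0 + jZ_L·tanβl)
     = 100·(216 − j318)/(-153 − j335)

Z_in ≈ 54.2 + j89.2 Ω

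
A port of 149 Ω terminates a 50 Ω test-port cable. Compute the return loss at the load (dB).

RL ≈ 6.06 dB

Γ = (149 − 50)/(149 + 50) = 0.497
RL = −20·log₁₀|Γ| = −20·log₁₀(0.497)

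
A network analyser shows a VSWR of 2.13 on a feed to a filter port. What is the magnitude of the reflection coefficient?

|Γ| ≈ 0.361

|Γ| = (S − 1)/(S + 1) = (2.13 − 1)/(2.13 + 1) = 1.13/3.13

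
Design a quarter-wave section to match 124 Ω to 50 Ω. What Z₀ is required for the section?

Z_qwt = √(Z_0·R_L) = √(50 × 124) = √6200

Z_qwt ≈ 78.7 Ω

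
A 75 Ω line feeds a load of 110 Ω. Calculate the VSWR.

VSWR ≈ 1.47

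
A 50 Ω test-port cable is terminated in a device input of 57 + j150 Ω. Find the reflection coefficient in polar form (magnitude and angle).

Γ ≈ 0.815 ∠ 32.8°

Γ = (Z_L − Z_0)/(Z_L + Z_0) = (7 + j150)/(107 + j150)
|Γ| = 150/184 = 0.815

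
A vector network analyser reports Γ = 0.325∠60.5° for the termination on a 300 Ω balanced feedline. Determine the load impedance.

Z_L = Z_0·(1 + Γ)/(1 − Γ) = 300·(1.16 + j0.283)/(0.84 − j0.283)

Z_L ≈ 342 + j216 Ω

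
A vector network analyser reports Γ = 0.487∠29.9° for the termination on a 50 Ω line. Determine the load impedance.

Z_L = Z_0·(1 + Γ)/(1 − Γ) = 50·(1.42 + j0.243)/(0.578 − j0.243)

Z_L ≈ 97.1 + j61.8 Ω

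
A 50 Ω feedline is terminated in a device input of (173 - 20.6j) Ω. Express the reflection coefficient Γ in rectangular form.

Γ ≈ 0.555 − j0.0411

Γ = (Z_L − Z_0)/(Z_L + Z_0) = (123 − j20.6)/(223 − j20.6)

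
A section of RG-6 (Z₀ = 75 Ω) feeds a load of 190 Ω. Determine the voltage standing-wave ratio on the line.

Γ = (190 − 75)/(190 + 75) = 0.434
VSWR = (1 + 0.434)/(1 − 0.434)

VSWR ≈ 2.53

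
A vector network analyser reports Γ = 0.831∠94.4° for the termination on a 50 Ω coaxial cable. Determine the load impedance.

Z_L = Z_0·(1 + Γ)/(1 − Γ) = 50·(0.936 + j0.829)/(1.06 − j0.829)

Z_L ≈ 8.51 + j45.6 Ω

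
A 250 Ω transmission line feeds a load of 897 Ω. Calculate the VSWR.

For a purely resistive load, VSWR = R_L/Z_0 or Z_0/R_L (whichever > 1) = 897/250

VSWR ≈ 3.59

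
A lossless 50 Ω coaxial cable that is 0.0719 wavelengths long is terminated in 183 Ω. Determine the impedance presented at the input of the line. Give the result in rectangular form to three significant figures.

βl = 2π × 0.0719 = 25.9°
tan(βl) = tan(25.9°) = 0.485
Z_in = Z_0·(Z_L + jZ_0·tanβl)/(Z_0 + jZ_L·tanβl)
     = 50·(183 + j24.3)/(50 + j88.8)

Z_in ≈ 54.4 − j72.4 Ω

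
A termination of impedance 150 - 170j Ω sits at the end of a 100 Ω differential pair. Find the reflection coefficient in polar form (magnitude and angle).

Γ ≈ 0.586 ∠ -39.4°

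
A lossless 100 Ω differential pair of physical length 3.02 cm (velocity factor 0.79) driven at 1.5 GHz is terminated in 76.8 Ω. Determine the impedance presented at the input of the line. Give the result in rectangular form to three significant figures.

Z_in ≈ 119 + j21.5 Ω

λ = v/f = 0.79·c / 1.5 GHz = 0.158 m
βl = 2π·l/λ = 2π × 0.191 = 68.8°
tan(βl) = tan(68.8°) = 2.58
Z_in = Z_0·(Z_L + jZ_0·tanβl)/(Z_0 + jZ_L·tanβl)
     = 100·(76.8 + j258)/(100 + j198)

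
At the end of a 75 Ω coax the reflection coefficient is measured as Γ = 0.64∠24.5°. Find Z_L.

Z_L = Z_0·(1 + Γ)/(1 − Γ) = 75·(1.58 + j0.265)/(0.418 − j0.265)

Z_L ≈ 181 + j163 Ω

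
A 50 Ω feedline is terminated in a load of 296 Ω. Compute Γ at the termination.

Γ = 0.711

Γ = (Z_L − Z_0)/(Z_L + Z_0) = (296 − 50)/(296 + 50) = 246/346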